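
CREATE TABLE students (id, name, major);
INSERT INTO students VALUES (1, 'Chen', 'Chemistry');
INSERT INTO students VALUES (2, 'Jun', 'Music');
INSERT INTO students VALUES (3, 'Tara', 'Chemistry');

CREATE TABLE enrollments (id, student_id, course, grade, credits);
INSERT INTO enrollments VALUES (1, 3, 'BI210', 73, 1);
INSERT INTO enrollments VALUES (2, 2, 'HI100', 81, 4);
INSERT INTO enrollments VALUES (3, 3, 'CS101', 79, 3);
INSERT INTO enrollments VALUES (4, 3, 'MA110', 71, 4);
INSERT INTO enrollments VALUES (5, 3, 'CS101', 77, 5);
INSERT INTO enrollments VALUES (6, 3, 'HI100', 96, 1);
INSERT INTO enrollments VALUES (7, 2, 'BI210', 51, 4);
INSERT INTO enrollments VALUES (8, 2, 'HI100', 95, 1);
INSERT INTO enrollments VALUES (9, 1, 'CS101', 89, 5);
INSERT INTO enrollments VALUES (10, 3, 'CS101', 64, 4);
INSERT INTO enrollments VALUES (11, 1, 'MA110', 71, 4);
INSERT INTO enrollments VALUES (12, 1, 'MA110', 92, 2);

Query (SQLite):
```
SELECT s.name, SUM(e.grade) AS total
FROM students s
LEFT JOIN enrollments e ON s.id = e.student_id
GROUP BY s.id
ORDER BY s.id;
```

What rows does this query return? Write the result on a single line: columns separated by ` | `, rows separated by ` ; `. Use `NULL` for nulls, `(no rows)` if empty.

LEFT JOIN keeps every students row; unmatched ones get NULL for enrollments columns.
Group by students.id and compute SUM(e.grade). SUM over an all-NULL group is NULL.
  1: ids {9, 11, 12} → SUM(e.grade)=252
  2: ids {2, 7, 8} → SUM(e.grade)=227
  3: ids {1, 3, 4, 5, 6, 10} → SUM(e.grade)=460

Chen | 252 ; Jun | 227 ; Tara | 460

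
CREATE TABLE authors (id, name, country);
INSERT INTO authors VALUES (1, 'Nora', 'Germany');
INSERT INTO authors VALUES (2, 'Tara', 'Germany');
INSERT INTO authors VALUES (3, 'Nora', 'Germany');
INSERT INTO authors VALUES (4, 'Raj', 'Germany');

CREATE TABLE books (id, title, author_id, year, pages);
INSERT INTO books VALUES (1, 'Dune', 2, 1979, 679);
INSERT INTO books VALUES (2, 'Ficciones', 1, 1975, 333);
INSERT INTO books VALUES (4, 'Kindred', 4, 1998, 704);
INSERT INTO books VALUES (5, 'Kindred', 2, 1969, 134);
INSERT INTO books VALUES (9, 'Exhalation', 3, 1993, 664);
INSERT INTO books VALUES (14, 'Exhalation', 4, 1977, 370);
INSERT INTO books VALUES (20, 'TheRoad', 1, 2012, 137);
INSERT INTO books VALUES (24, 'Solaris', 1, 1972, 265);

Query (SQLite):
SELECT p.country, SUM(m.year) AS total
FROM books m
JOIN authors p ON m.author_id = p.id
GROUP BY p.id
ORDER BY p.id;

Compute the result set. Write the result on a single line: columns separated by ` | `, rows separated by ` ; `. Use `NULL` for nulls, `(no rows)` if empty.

Germany | 5959 ; Germany | 3948 ; Germany | 1993 ; Germany | 3975

Join each books row to its authors via author_id.
Group joined rows by authors.id; compute SUM(m.year) per group.
  1: ids {2, 20, 24} → SUM(m.year)=5959
  2: ids {1, 5} → SUM(m.year)=3948
  3: ids {9} → SUM(m.year)=1993
  4: ids {4, 14} → SUM(m.year)=3975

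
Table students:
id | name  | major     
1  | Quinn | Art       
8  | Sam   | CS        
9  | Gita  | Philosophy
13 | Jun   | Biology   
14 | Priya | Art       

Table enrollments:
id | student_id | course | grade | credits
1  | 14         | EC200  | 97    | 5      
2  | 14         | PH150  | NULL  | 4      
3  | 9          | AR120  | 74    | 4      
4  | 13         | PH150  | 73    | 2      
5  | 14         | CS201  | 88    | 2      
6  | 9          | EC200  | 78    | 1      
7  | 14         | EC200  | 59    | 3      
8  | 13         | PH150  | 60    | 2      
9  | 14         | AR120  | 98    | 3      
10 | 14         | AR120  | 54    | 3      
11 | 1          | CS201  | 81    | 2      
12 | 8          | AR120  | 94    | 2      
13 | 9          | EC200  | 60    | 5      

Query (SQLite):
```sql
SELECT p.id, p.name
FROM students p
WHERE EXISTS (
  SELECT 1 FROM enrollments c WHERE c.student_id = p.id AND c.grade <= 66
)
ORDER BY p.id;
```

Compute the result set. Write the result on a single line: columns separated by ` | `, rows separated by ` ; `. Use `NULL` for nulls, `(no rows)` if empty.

For each students row, check whether any enrollments with matching student_id has grade <= 66.
Keep rows where that is true.

9 | Gita ; 13 | Jun ; 14 | Priya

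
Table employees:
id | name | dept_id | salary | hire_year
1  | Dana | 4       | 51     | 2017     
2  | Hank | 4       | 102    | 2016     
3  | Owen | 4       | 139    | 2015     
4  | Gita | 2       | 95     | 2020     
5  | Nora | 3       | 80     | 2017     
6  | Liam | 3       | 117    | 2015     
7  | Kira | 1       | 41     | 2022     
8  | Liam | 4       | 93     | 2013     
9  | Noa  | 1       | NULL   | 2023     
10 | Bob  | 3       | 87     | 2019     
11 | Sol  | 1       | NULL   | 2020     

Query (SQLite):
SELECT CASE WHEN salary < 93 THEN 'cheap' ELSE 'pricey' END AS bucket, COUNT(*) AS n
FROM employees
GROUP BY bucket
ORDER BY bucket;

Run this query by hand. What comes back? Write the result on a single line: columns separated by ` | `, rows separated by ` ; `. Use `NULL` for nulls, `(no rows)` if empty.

cheap | 4 ; pricey | 7

Bucket rows by salary < 93 → 'cheap' else 'pricey'; count each bucket.
NULL < 93 is unknown, so NULL salary falls into ELSE → 'pricey'.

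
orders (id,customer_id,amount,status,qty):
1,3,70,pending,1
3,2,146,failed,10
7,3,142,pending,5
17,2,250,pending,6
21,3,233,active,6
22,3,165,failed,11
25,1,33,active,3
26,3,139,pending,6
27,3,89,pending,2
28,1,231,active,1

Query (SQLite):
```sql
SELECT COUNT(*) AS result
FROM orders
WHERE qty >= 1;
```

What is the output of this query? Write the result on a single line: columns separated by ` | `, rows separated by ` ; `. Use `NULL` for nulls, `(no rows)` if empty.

10

Rows where qty >= 1 → amount values: [70, 146, 142, 250, 233, 165, 33, 139, 89, 231].
COUNT(*) counts rows → 10.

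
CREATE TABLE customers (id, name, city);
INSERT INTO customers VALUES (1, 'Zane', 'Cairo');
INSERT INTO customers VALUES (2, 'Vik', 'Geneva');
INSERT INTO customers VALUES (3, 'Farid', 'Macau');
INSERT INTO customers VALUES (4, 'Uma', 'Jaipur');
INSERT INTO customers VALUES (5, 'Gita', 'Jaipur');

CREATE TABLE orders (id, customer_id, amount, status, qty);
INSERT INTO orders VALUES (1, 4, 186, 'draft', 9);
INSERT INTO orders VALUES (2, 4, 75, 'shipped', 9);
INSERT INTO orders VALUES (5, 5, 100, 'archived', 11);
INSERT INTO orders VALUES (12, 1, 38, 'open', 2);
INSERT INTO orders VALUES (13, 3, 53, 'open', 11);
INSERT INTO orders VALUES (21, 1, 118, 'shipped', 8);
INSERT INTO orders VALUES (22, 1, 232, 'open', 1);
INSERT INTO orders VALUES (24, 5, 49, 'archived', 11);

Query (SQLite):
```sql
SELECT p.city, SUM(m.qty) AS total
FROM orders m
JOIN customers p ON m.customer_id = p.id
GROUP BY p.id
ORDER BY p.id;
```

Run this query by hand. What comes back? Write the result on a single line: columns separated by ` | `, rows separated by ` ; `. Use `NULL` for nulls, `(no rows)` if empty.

Cairo | 11 ; Macau | 11 ; Jaipur | 18 ; Jaipur | 22

Join each orders row to its customers via customer_id.
Group joined rows by customers.id; compute SUM(m.qty) per group.
  1: ids {12, 21, 22} → SUM(m.qty)=11
  3: ids {13} → SUM(m.qty)=11
  4: ids {1, 2} → SUM(m.qty)=18
  5: ids {5, 24} → SUM(m.qty)=22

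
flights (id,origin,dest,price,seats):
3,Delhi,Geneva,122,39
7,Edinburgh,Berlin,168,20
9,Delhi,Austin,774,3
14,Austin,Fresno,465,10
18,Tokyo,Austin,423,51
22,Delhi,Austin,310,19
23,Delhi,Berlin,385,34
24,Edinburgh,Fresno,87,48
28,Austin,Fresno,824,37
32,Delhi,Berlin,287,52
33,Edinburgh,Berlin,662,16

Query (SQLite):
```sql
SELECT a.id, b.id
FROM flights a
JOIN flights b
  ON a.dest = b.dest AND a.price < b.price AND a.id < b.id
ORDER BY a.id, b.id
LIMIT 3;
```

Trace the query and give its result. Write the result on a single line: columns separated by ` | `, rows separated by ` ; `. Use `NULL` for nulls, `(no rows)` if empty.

7 | 23 ; 7 | 32 ; 7 | 33

Pairs (a,b) with same dest, a.price < b.price, a.id < b.id.
dest groups: Austin:{9,18,22} Berlin:{7,23,32,33} Fresno:{14,24,28} Geneva:{3}
Ordered by (a.id, b.id); first 3.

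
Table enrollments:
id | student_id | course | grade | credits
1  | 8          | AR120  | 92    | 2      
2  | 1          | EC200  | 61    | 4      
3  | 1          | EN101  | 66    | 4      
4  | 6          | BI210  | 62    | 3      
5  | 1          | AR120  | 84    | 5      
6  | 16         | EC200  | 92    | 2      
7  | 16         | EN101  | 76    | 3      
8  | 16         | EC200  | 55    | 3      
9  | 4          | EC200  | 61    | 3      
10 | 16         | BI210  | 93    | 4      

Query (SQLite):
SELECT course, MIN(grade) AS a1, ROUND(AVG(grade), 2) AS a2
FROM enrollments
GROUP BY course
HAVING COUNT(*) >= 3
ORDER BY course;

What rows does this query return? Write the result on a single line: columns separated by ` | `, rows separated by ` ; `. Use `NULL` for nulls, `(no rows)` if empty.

EC200 | 55 | 67.25

Group enrollments by course.
Per group compute: MIN(grade), ROUND(AVG(grade), 2).
HAVING: drop groups with fewer than 3 rows.
  AR120: ids {1, 5} → MIN(grade)=84, ROUND(AVG(grade), 2)=88
  BI210: ids {4, 10} → MIN(grade)=62, ROUND(AVG(grade), 2)=77.5
  EC200: ids {2, 6, 8, 9} → MIN(grade)=55, ROUND(AVG(grade), 2)=67.25
  EN101: ids {3, 7} → MIN(grade)=66, ROUND(AVG(grade), 2)=71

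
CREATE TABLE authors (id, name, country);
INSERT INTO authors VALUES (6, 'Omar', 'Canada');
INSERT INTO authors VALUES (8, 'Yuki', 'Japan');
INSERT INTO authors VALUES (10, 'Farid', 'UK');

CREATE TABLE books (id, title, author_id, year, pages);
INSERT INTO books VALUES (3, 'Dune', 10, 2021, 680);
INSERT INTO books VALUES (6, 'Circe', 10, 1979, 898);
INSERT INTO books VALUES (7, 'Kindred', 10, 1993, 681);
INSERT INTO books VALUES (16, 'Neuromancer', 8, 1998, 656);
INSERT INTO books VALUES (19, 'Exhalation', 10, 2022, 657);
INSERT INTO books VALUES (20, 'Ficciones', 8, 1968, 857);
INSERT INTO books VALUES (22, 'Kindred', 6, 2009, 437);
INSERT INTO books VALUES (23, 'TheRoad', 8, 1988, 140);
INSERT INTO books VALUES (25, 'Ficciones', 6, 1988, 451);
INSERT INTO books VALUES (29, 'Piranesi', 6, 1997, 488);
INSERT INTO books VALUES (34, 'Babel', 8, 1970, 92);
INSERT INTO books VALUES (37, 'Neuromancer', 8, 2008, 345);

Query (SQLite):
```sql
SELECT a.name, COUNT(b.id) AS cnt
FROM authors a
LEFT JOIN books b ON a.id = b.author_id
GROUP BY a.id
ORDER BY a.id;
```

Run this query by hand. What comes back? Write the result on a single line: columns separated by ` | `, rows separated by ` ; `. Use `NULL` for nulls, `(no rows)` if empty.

LEFT JOIN keeps every authors row; unmatched ones get NULL for books columns.
Group by authors.id and compute COUNT(b.id). COUNT(col) of an all-NULL group is 0.
  6: ids {22, 25, 29} → COUNT(b.id)=3
  8: ids {16, 20, 23, 34, 37} → COUNT(b.id)=5
  10: ids {3, 6, 7, 19} → COUNT(b.id)=4

Omar | 3 ; Yuki | 5 ; Farid | 4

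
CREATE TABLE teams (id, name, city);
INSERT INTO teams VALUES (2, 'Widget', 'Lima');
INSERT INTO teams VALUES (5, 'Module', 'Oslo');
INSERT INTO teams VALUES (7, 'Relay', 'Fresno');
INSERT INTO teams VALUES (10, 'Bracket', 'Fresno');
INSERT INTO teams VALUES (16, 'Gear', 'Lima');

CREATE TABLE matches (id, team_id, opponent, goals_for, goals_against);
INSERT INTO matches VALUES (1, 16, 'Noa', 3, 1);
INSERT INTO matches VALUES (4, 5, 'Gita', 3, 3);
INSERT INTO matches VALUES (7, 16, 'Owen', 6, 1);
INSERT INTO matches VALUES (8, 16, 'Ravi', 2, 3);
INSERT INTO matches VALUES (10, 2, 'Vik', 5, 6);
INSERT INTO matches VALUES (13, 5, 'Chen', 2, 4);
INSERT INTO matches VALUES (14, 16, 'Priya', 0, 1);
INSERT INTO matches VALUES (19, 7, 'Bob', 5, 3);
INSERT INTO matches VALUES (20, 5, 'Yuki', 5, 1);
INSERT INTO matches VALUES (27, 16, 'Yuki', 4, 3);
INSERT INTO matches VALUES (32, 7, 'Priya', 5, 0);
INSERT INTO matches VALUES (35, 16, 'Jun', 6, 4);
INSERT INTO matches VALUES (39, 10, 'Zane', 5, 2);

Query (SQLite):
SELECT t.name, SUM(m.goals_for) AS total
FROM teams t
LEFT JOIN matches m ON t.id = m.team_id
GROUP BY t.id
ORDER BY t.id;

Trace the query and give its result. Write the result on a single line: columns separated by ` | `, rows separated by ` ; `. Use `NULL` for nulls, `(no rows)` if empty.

Widget | 5 ; Module | 10 ; Relay | 10 ; Bracket | 5 ; Gear | 21

LEFT JOIN keeps every teams row; unmatched ones get NULL for matches columns.
Group by teams.id and compute SUM(m.goals_for). SUM over an all-NULL group is NULL.
  2: ids {10} → SUM(m.goals_for)=5
  5: ids {4, 13, 20} → SUM(m.goals_for)=10
  7: ids {19, 32} → SUM(m.goals_for)=10
  10: ids {39} → SUM(m.goals_for)=5
  16: ids {1, 7, 8, 14, 27, 35} → SUM(m.goals_for)=21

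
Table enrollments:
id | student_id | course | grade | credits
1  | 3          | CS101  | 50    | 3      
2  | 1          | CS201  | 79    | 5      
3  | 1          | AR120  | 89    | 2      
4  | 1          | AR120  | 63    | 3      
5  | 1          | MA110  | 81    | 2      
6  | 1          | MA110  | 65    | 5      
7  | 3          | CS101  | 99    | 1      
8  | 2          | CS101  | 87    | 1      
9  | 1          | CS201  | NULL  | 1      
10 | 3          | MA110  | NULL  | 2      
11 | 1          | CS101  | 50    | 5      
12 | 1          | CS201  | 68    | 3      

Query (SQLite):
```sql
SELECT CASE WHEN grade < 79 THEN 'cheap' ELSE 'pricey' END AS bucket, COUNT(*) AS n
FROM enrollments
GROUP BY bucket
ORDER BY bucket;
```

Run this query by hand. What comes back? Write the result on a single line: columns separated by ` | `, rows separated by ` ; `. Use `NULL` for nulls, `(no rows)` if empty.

cheap | 5 ; pricey | 7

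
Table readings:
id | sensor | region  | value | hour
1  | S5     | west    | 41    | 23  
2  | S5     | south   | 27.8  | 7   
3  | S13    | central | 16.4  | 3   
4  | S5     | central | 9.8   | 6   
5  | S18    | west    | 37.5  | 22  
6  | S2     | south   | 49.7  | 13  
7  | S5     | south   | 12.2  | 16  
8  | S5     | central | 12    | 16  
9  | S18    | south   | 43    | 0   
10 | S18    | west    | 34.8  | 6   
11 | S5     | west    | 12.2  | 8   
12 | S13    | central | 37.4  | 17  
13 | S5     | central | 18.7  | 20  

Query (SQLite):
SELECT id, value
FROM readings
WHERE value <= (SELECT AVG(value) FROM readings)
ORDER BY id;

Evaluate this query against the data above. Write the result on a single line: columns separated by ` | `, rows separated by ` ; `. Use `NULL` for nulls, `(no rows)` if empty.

Scalar subquery: AVG(value) over all readings rows = 27.115385 (≈; comparison uses full precision).
Keep rows where value <= that value.

3 | 16.4 ; 4 | 9.8 ; 7 | 12.2 ; 8 | 12 ; 11 | 12.2 ; 13 | 18.7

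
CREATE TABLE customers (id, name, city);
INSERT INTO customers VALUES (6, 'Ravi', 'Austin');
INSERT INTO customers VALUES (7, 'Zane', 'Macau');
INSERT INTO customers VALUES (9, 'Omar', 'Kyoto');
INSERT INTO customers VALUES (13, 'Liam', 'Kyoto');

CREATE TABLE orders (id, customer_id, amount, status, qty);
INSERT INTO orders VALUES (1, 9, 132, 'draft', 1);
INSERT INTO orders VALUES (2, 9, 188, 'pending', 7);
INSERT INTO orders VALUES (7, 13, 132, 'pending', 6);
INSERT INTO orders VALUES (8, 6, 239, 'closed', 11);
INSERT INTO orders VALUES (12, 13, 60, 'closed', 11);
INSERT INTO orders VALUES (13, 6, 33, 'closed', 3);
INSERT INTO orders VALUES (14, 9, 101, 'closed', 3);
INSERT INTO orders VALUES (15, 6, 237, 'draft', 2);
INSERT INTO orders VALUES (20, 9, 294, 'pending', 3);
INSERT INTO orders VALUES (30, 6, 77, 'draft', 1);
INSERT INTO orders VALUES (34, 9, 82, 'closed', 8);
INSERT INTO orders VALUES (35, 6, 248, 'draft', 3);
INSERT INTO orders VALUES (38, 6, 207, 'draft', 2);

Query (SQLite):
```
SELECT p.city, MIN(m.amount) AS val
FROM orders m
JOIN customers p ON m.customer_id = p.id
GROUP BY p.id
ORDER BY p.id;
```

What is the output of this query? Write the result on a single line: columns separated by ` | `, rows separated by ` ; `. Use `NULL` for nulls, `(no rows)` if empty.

Join each orders row to its customers via customer_id.
Group joined rows by customers.id; compute MIN(m.amount) per group.
  6: ids {8, 13, 15, 30, 35, 38} → MIN(m.amount)=33
  9: ids {1, 2, 14, 20, 34} → MIN(m.amount)=82
  13: ids {7, 12} → MIN(m.amount)=60

Austin | 33 ; Kyoto | 82 ; Kyoto | 60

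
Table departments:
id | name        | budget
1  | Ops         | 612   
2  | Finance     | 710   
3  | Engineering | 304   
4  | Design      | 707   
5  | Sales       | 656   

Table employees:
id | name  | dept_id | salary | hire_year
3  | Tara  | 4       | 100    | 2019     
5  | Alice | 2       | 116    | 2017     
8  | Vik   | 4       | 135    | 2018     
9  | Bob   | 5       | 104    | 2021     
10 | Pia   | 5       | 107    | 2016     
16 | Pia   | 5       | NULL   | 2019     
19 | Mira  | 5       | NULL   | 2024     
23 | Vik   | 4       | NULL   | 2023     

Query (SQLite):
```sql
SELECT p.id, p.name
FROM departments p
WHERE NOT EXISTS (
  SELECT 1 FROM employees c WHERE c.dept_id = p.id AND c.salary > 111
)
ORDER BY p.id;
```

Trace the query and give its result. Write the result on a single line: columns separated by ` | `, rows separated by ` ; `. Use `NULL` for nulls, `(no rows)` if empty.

1 | Ops ; 3 | Engineering ; 5 | Sales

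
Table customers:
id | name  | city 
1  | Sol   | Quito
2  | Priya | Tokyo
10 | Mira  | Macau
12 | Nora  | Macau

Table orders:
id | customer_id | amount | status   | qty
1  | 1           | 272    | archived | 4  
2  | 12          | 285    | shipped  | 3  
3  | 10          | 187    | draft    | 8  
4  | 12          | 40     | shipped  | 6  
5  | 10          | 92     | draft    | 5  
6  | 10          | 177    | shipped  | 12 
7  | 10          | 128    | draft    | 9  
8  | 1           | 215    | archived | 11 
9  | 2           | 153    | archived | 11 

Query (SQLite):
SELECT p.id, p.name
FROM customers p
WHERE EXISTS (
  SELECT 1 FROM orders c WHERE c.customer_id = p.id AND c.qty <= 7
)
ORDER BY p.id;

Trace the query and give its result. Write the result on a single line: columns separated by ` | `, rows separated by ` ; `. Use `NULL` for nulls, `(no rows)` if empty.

1 | Sol ; 10 | Mira ; 12 | Nora

For each customers row, check whether any orders with matching customer_id has qty <= 7.
Keep rows where that is true.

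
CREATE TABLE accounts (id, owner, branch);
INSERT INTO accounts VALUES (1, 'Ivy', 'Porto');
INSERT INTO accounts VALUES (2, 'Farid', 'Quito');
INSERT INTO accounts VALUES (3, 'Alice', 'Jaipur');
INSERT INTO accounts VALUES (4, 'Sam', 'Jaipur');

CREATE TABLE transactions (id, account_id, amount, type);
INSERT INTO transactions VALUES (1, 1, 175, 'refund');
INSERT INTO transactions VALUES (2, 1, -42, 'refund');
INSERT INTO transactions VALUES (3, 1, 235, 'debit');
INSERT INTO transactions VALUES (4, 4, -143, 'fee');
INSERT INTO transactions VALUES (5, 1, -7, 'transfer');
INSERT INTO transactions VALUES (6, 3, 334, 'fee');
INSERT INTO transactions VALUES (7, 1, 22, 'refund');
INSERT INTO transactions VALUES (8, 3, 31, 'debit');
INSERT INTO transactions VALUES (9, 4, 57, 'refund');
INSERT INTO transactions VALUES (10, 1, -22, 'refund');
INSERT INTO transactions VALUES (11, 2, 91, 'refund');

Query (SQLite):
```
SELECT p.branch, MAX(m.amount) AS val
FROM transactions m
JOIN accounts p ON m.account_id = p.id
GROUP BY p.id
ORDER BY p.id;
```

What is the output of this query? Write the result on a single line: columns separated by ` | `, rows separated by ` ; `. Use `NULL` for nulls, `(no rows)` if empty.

Join each transactions row to its accounts via account_id.
Group joined rows by accounts.id; compute MAX(m.amount) per group.
  1: ids {1, 2, 3, 5, 7, 10} → MAX(m.amount)=235
  2: ids {11} → MAX(m.amount)=91
  3: ids {6, 8} → MAX(m.amount)=334
  4: ids {4, 9} → MAX(m.amount)=57

Porto | 235 ; Quito | 91 ; Jaipur | 334 ; Jaipur | 57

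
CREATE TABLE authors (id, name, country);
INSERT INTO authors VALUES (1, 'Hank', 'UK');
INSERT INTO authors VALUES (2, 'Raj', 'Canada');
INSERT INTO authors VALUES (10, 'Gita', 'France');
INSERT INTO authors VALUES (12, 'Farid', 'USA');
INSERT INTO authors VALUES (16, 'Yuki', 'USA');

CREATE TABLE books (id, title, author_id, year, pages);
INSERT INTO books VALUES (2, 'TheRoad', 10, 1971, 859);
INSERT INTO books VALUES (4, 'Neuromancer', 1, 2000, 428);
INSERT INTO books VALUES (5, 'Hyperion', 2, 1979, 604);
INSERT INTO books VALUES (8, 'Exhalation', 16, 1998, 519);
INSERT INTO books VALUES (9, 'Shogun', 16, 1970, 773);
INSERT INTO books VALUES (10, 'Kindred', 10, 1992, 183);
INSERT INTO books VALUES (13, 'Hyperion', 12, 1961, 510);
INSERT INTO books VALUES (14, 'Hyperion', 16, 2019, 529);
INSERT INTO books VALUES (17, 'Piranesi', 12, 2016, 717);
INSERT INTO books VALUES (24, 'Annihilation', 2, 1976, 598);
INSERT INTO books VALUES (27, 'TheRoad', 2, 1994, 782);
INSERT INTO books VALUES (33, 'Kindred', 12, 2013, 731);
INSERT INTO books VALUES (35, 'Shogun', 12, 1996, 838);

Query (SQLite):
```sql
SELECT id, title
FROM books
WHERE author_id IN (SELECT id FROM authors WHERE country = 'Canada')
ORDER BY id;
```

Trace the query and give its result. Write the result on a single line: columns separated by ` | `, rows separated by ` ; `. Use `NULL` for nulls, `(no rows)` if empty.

5 | Hyperion ; 24 | Annihilation ; 27 | TheRoad

Inner query: authors.id where country = 'Canada'.
Outer: keep books rows whose author_id is in that set.
Inner query → {2}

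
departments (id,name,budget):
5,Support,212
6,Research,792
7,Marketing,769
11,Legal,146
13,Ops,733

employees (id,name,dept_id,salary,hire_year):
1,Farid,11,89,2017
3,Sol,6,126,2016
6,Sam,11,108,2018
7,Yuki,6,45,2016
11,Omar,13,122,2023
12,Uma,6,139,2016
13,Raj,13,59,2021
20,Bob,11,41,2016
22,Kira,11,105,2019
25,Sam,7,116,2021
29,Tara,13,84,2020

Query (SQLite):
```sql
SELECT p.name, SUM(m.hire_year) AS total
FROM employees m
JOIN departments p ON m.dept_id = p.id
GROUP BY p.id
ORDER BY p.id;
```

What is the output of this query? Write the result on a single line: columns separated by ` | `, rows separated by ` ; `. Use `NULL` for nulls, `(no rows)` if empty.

Join each employees row to its departments via dept_id.
Group joined rows by departments.id; compute SUM(m.hire_year) per group.
  6: ids {3, 7, 12} → SUM(m.hire_year)=6048
  7: ids {25} → SUM(m.hire_year)=2021
  11: ids {1, 6, 20, 22} → SUM(m.hire_year)=8070
  13: ids {11, 13, 29} → SUM(m.hire_year)=6064

Research | 6048 ; Marketing | 2021 ; Legal | 8070 ; Ops | 6064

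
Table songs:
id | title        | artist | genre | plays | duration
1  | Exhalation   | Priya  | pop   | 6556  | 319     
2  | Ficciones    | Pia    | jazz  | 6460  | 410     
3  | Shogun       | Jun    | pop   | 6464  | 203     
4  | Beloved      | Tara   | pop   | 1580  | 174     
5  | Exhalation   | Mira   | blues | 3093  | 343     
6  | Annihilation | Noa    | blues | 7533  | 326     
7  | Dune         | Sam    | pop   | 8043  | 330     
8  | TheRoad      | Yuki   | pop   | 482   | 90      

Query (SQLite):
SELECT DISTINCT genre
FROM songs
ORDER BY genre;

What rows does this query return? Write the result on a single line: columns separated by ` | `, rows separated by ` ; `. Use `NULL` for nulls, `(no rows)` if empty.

blues ; jazz ; pop

Collect distinct genre values from songs.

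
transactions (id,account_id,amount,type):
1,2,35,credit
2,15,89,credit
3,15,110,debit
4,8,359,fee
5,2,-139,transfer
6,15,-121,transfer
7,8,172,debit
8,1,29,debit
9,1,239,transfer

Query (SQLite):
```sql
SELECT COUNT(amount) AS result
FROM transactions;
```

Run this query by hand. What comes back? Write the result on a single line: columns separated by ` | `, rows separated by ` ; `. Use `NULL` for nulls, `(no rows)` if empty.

9

All amount values: [35, 89, 110, 359, -139, -121, 172, 29, 239].
COUNT(amount) counts non-NULL values → 9.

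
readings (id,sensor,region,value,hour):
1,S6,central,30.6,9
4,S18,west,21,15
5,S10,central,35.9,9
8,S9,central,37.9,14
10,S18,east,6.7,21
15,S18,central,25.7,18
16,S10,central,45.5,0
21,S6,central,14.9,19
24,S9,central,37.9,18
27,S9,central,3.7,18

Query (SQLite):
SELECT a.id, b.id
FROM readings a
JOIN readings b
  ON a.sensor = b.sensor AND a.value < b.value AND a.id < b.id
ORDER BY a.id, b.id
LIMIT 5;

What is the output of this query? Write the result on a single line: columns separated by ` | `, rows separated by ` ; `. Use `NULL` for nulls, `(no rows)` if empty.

4 | 15 ; 5 | 16 ; 10 | 15

Pairs (a,b) with same sensor, a.value < b.value, a.id < b.id.
sensor groups: S10:{5,16} S18:{4,10,15} S6:{1,21} S9:{8,24,27}
Ordered by (a.id, b.id); first 5.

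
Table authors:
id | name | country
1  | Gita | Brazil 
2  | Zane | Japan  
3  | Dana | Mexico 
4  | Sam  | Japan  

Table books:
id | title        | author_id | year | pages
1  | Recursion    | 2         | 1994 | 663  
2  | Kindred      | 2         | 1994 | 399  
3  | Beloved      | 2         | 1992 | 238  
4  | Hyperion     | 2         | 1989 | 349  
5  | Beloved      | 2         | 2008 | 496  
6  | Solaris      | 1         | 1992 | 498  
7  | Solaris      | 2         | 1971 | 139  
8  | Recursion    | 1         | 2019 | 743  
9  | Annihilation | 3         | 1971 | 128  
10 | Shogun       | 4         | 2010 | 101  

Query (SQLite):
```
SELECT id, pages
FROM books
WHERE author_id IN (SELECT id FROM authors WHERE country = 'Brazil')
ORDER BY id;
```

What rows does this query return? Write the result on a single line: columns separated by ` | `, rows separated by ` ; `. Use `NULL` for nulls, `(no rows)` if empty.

Inner query: authors.id where country = 'Brazil'.
Outer: keep books rows whose author_id is in that set.
Inner query → {1}

6 | 498 ; 8 | 743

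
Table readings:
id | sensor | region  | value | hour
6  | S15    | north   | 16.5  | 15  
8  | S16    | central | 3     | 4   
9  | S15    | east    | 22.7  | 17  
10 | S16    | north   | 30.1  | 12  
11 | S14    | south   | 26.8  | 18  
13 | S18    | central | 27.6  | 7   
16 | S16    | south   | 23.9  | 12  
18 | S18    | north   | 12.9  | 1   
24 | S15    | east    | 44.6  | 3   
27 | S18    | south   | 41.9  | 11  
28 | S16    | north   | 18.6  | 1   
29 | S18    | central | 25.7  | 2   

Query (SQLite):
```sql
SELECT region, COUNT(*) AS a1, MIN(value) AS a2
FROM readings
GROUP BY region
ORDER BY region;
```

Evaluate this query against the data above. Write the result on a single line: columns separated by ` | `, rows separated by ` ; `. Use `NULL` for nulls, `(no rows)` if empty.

central | 3 | 3 ; east | 2 | 22.7 ; north | 4 | 12.9 ; south | 3 | 23.9

Group readings by region.
Per group compute: COUNT(*), MIN(value).
  central: ids {8, 13, 29} → COUNT(*)=3, MIN(value)=3
  east: ids {9, 24} → COUNT(*)=2, MIN(value)=22.7
  north: ids {6, 10, 18, 28} → COUNT(*)=4, MIN(value)=12.9
  south: ids {11, 16, 27} → COUNT(*)=3, MIN(value)=23.9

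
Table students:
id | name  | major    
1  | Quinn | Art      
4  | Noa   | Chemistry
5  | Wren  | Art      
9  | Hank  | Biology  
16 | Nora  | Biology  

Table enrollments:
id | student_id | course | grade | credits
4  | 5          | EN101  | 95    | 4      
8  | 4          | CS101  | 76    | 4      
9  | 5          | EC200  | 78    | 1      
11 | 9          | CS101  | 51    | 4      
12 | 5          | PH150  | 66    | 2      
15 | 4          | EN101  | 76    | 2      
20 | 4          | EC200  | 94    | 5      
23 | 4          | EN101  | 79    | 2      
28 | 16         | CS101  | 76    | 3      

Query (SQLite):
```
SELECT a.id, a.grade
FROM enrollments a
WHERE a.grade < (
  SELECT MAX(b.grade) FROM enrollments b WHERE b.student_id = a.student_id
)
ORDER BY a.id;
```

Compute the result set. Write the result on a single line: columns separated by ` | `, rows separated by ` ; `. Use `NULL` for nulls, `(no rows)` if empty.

For each enrollments row a, compute MAX(grade) over rows sharing a.student_id.
Keep row a if a.grade < that per-group MAX.
  student_id=4: MAX(grade) = 94
  student_id=5: MAX(grade) = 95
  student_id=9: MAX(grade) = 51
  student_id=16: MAX(grade) = 76

8 | 76 ; 9 | 78 ; 12 | 66 ; 15 | 76 ; 23 | 79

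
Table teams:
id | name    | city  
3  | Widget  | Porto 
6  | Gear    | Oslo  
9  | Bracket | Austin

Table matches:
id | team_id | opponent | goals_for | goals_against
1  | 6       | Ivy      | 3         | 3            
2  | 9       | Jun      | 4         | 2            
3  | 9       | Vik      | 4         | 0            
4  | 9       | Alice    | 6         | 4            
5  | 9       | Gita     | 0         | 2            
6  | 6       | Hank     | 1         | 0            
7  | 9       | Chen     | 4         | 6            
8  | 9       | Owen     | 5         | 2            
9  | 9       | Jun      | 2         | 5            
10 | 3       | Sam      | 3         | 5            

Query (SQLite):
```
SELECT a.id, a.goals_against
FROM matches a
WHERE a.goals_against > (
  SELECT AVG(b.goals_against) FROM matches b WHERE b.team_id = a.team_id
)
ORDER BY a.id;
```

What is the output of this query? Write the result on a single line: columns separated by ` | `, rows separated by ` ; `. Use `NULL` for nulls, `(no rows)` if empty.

For each matches row a, compute AVG(goals_against) over rows sharing a.team_id.
Keep row a if a.goals_against > that per-group AVG.
  team_id=3: AVG(goals_against) = 5.0
  team_id=6: AVG(goals_against) = 1.5
  team_id=9: AVG(goals_against) = 3.0

1 | 3 ; 4 | 4 ; 7 | 6 ; 9 | 5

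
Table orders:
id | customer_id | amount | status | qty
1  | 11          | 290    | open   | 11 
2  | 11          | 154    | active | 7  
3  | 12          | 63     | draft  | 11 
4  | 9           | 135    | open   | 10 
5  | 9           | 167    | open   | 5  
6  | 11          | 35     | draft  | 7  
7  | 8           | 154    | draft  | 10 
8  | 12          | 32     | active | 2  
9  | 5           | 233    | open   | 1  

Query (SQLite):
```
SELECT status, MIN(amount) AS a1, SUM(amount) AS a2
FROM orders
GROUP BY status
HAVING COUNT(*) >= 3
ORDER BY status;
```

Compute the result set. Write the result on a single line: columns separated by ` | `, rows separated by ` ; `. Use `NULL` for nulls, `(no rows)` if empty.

Group orders by status.
Per group compute: MIN(amount), SUM(amount).
HAVING: drop groups with fewer than 3 rows.
  active: ids {2, 8} → MIN(amount)=32, SUM(amount)=186
  draft: ids {3, 6, 7} → MIN(amount)=35, SUM(amount)=252
  open: ids {1, 4, 5, 9} → MIN(amount)=135, SUM(amount)=825

draft | 35 | 252 ; open | 135 | 825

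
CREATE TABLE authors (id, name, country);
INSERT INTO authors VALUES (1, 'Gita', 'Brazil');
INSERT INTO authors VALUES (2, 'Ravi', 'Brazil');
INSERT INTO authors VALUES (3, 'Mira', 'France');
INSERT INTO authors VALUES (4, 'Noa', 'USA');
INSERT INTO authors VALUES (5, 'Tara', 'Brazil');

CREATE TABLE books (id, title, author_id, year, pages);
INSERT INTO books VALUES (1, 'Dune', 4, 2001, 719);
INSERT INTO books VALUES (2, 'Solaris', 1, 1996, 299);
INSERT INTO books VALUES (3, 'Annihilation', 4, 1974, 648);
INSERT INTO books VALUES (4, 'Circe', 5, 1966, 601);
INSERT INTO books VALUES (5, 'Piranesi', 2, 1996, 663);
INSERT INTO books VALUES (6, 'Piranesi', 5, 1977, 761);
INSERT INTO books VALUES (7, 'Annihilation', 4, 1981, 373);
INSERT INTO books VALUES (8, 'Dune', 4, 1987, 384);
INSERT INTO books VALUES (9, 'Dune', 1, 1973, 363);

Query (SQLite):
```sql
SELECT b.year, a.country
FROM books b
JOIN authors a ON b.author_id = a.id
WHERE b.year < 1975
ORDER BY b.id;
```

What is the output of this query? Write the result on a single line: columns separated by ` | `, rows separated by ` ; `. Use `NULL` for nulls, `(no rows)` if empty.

Each books row matches the authors row where author_id = authors.id.
Then keep rows with b.year < 1975.

1974 | USA ; 1966 | Brazil ; 1973 | Brazil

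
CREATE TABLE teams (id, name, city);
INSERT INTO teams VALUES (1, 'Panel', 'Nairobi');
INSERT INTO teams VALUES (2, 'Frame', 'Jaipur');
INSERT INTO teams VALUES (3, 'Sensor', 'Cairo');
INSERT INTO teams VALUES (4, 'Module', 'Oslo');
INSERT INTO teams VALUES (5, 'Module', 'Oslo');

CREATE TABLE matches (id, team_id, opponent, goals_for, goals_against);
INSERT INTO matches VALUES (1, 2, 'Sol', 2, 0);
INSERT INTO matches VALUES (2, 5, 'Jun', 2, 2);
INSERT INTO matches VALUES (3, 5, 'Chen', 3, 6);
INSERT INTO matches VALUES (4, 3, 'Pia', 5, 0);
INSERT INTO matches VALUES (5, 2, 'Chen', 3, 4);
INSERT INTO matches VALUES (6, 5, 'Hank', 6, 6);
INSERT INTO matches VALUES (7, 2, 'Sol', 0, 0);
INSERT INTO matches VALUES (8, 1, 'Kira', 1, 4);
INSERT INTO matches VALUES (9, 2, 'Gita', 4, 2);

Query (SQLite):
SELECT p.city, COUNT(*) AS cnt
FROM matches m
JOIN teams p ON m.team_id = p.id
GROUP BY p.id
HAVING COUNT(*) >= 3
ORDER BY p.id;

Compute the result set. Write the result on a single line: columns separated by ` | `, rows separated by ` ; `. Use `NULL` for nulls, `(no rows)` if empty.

Jaipur | 4 ; Oslo | 3

Join each matches row to its teams via team_id.
Group joined rows by teams.id; compute COUNT(*) per group.
HAVING: keep groups with count ≥ 3.
  1: ids {8} → COUNT(*)=1
  2: ids {1, 5, 7, 9} → COUNT(*)=4
  3: ids {4} → COUNT(*)=1
  5: ids {2, 3, 6} → COUNT(*)=3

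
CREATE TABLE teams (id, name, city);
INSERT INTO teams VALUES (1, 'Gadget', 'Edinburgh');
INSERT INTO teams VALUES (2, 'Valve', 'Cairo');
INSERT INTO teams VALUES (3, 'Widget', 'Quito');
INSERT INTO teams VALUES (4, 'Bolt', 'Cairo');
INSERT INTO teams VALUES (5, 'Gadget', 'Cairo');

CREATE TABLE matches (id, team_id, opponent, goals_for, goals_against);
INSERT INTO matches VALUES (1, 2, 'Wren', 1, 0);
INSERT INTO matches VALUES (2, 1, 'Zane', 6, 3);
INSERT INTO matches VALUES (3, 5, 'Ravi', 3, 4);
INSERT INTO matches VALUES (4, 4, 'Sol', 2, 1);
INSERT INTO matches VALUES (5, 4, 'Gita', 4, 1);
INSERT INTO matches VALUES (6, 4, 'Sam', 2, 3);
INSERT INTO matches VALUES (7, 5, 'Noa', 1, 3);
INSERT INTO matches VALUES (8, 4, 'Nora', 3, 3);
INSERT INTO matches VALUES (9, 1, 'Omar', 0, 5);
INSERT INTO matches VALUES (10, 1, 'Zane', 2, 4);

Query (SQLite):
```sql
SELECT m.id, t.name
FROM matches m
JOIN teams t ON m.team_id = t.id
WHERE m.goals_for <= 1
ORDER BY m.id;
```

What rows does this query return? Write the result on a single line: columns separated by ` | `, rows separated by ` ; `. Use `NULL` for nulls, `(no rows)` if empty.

Each matches row matches the teams row where team_id = teams.id.
Then keep rows with m.goals_for <= 1.

1 | Valve ; 7 | Gadget ; 9 | Gadget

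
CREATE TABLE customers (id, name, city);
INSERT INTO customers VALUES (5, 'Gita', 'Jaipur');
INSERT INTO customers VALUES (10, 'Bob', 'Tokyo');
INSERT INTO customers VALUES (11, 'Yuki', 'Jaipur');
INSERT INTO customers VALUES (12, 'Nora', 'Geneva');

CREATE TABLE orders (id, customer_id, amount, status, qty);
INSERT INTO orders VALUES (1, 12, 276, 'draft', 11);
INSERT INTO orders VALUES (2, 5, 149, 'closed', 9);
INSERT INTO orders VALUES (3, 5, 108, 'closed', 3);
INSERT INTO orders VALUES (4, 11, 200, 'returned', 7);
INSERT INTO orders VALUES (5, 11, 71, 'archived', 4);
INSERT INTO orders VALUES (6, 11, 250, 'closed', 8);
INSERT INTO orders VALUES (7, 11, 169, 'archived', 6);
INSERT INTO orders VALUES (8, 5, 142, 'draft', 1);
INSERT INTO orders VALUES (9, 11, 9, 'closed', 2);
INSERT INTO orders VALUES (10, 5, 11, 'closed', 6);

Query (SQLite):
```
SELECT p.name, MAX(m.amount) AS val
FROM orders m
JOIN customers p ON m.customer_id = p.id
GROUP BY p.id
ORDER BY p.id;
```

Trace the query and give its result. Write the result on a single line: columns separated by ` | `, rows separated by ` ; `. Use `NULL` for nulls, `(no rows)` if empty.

Gita | 149 ; Yuki | 250 ; Nora | 276

Join each orders row to its customers via customer_id.
Group joined rows by customers.id; compute MAX(m.amount) per group.
  5: ids {2, 3, 8, 10} → MAX(m.amount)=149
  11: ids {4, 5, 6, 7, 9} → MAX(m.amount)=250
  12: ids {1} → MAX(m.amount)=276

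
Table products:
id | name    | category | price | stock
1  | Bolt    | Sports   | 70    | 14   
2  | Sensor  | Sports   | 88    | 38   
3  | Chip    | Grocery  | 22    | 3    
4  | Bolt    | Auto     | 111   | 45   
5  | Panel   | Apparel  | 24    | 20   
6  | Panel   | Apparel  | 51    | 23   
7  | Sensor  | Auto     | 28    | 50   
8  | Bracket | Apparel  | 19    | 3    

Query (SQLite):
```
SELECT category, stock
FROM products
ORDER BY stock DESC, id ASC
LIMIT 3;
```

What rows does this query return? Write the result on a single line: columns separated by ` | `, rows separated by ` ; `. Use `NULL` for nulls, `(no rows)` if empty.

Sort by stock desc, tiebreak id asc: (50, id=7), (45, id=4), (38, id=2), (23, id=6), (20, id=5), (14, id=1) …. Take first 3.

Auto | 50 ; Auto | 45 ; Sports | 38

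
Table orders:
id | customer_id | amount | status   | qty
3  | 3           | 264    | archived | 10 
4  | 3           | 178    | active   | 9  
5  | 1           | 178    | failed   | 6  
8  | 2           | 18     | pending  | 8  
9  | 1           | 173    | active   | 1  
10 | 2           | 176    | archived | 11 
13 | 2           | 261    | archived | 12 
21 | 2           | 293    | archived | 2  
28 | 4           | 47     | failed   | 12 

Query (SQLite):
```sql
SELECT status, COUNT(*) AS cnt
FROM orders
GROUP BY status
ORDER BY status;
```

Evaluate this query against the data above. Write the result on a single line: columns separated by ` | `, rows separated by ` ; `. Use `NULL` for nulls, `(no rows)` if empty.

Partition orders by status; compute COUNT(*) within each group.
  active: ids {4, 9} → COUNT(*)=2
  archived: ids {3, 10, 13, 21} → COUNT(*)=4
  failed: ids {5, 28} → COUNT(*)=2
  pending: ids {8} → COUNT(*)=1

active | 2 ; archived | 4 ; failed | 2 ; pending | 1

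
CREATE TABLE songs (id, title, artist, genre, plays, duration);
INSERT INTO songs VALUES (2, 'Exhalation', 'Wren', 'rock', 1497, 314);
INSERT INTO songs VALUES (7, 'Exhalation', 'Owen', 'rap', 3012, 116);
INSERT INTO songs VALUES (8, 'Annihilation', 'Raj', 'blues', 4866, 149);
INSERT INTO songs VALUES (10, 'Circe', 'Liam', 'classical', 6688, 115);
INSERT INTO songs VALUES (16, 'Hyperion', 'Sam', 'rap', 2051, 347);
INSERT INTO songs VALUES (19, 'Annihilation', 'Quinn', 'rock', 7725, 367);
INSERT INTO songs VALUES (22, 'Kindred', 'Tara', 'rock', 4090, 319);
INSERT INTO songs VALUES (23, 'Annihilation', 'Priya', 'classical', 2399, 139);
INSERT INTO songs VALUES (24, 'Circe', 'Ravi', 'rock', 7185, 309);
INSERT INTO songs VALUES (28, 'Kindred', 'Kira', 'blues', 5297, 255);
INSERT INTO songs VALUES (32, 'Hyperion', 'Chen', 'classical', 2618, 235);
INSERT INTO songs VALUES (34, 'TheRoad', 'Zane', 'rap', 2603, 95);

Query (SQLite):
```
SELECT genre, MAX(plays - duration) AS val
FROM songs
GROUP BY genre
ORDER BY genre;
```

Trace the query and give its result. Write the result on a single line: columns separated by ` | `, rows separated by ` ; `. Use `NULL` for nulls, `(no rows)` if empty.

blues | 5042 ; classical | 6573 ; rap | 2896 ; rock | 7358

For each row compute plays - duration.
Group by genre; take MAX of the expression per group.
  blues: ids {8, 28} → MAX(plays - duration)=5042
  classical: ids {10, 23, 32} → MAX(plays - duration)=6573
  rap: ids {7, 16, 34} → MAX(plays - duration)=2896
  rock: ids {2, 19, 22, 24} → MAX(plays - duration)=7358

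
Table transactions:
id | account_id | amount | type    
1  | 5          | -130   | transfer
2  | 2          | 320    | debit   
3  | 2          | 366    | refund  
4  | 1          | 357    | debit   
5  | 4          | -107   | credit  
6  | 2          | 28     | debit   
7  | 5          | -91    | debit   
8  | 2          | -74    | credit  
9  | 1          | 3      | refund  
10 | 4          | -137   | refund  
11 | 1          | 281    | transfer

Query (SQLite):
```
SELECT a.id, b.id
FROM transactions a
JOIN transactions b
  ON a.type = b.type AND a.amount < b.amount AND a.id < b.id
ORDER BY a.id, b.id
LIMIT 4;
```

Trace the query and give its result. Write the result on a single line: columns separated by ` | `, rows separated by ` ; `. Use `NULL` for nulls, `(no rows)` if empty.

1 | 11 ; 2 | 4 ; 5 | 8

Pairs (a,b) with same type, a.amount < b.amount, a.id < b.id.
type groups: credit:{5,8} debit:{2,4,6,7} refund:{3,9,10} transfer:{1,11}
Ordered by (a.id, b.id); first 4.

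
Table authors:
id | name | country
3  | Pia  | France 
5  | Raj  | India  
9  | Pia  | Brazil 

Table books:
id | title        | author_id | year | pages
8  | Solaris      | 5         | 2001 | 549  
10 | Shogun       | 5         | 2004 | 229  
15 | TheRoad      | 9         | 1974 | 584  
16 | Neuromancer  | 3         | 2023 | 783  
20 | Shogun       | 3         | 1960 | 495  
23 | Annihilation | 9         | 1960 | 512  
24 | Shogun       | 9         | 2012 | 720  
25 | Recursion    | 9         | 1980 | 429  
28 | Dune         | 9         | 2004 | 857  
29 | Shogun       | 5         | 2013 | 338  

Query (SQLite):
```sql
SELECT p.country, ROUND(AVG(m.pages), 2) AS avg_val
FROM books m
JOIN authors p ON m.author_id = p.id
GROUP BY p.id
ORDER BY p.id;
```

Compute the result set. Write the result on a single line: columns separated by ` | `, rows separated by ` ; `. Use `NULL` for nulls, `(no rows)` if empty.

France | 639 ; India | 372 ; Brazil | 620.4

Join each books row to its authors via author_id.
Group joined rows by authors.id; compute ROUND(AVG(m.pages), 2) per group.
  3: ids {16, 20} → ROUND(AVG(m.pages), 2)=639
  5: ids {8, 10, 29} → ROUND(AVG(m.pages), 2)=372
  9: ids {15, 23, 24, 25, 28} → ROUND(AVG(m.pages), 2)=620.4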